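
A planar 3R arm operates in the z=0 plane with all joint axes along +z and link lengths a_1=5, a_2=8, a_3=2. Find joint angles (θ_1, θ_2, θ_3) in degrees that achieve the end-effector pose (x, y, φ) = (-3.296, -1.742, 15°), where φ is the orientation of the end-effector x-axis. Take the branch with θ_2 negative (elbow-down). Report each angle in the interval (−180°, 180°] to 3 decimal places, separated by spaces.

wrist centre = target − a_3·(cos φ, sin φ) = (-5.2279, -2.2596)
cos θ_2 = (32.4364−5²−8²)/(2·5·8) = -0.7070; θ_2 = -134.9950° (elbow-down)
β = atan2(-2.2596,-5.2279) = -156.6245°; ψ = atan2(-5.6573,-0.6564) = -96.6178°
θ_1 = β − ψ = -60.0067°
θ_3 = φ − θ_1 − θ_2 = -149.9983° (wrapped to (-180°,180°])

-60.007 -134.995 -149.998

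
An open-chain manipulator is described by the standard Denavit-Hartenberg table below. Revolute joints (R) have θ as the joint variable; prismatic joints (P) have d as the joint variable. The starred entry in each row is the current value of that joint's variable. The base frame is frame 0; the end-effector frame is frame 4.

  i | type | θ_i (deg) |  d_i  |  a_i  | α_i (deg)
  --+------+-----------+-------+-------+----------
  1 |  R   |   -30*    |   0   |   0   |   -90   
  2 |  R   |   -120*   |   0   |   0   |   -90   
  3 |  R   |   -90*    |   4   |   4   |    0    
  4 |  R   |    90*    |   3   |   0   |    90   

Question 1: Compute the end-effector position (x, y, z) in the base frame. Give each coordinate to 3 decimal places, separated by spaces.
after link 1: o_1 = (0.0000, 0.0000, 0.0000)
after link 2: o_2 = (0.0000, 0.0000, 0.0000)
after link 3: o_3 = (5.0000, 1.7321, 2.0000)
after link 4: o_4 = (7.2500, 0.4330, 3.5000)

7.250 0.433 3.500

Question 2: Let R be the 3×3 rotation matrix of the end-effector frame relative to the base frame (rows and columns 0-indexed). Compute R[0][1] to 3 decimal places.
0.750

End-effector y-axis (col 1 of R) = (0.7500,-0.4330,0.5000)
R[0][1] = 0.7500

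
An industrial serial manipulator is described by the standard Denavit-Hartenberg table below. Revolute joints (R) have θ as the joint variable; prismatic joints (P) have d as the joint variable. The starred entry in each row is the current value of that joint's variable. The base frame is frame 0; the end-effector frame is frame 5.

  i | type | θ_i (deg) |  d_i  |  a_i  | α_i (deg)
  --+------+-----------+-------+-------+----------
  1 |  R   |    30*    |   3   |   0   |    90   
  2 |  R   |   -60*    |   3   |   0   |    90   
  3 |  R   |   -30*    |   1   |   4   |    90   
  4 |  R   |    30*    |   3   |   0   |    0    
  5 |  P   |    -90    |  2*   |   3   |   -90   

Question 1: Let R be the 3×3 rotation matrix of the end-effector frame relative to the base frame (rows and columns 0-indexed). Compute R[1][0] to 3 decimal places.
End-effector x-axis (col 0 of R) = (0.7120,0.6998,0.0580)
R[1][0] = 0.6998

0.700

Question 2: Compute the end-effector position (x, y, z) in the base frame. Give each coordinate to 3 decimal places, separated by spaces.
0.138 4.791 1.839

after link 1: o_1 = (0.0000, 0.0000, 3.0000)
after link 2: o_2 = (1.5000, -2.5981, 3.0000)
after link 3: o_3 = (1.2500, -0.4330, -0.5000)
after link 4: o_4 = (-0.6986, 1.4420, 0.7990)
after link 5: o_5 = (0.1385, 4.7913, 1.8391)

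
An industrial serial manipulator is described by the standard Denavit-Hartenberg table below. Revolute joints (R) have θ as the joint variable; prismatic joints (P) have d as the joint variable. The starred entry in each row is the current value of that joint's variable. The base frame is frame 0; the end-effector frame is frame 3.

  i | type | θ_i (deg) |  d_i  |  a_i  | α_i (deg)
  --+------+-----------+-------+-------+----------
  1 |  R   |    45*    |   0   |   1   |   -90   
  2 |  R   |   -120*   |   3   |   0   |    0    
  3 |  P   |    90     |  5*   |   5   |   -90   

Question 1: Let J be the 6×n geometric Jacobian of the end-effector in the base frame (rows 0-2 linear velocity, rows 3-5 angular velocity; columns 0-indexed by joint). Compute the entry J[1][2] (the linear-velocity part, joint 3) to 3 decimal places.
0.707

prismatic axis z_2 = (-0.7071,0.7071,0.0000)
J_v[:, 2] = z_2; J_ω[:, 2] = (0,0,0)
entry J[1][2] = 0.7071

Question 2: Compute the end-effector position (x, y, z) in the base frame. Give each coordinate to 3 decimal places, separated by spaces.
-1.888 9.426 2.500

after link 1: o_1 = (0.7071, 0.7071, 0.0000)
after link 2: o_2 = (-1.4142, 2.8284, 0.0000)
after link 3: o_3 = (-1.8879, 9.4258, 2.5000)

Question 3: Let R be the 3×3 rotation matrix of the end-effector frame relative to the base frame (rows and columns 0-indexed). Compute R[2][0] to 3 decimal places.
End-effector x-axis (col 0 of R) = (0.6124,0.6124,0.5000)
R[2][0] = 0.5000

0.500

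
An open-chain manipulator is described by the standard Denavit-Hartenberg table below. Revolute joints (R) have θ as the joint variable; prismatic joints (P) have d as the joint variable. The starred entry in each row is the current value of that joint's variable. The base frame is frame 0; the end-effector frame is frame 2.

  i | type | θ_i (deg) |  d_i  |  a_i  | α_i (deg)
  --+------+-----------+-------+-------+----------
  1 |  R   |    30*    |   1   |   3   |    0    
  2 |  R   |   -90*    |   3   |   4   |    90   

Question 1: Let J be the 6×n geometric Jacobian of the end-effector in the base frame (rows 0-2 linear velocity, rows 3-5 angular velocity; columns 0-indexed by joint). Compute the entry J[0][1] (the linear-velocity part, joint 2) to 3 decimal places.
3.464

axis z_1 = (0.0000,0.0000,1.0000); lever o_n−o_1 = (2.0000,-3.4641,3.0000)
cross product → J_v[:, 1] = (3.4641,2.0000,-0.0000)
J_ω[:, 1] = z_1
entry J[0][1] = 3.4641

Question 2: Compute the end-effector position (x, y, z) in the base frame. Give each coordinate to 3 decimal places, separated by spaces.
4.598 -1.964 4.000

after link 1: o_1 = (2.5981, 1.5000, 1.0000)
after link 2: o_2 = (4.5981, -1.9641, 4.0000)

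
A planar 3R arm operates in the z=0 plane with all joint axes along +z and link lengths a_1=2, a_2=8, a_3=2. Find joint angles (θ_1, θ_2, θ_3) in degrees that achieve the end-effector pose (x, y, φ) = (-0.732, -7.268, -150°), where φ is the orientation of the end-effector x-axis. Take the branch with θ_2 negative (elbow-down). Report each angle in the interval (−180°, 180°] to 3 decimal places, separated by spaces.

wrist centre = target − a_3·(cos φ, sin φ) = (1.0001, -6.2680)
cos θ_2 = (40.2879−2²−8²)/(2·2·8) = -0.8660; θ_2 = -149.9974° (elbow-down)
β = atan2(-6.2680,1.0001) = -80.9349°; ψ = atan2(-4.0003,-4.9280) = -140.9320°
θ_1 = β − ψ = 59.9971°
θ_3 = φ − θ_1 − θ_2 = -59.9997° (wrapped to (-180°,180°])

59.997 -149.997 -60.000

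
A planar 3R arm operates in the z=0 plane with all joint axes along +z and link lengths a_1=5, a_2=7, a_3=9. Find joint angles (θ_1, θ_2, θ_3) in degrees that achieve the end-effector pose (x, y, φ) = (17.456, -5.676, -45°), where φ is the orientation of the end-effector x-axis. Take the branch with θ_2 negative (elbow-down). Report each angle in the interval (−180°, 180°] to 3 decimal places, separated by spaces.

wrist centre = target − a_3·(cos φ, sin φ) = (11.0920, 0.6880)
cos θ_2 = (123.5066−5²−7²)/(2·5·7) = 0.7072; θ_2 = -44.9894° (elbow-down)
β = atan2(0.6880,11.0920) = 3.5491°; ψ = atan2(-4.9488,9.9507) = -26.4429°
θ_1 = β − ψ = 29.9920°
θ_3 = φ − θ_1 − θ_2 = -30.0026° (wrapped to (-180°,180°])

29.992 -44.989 -30.003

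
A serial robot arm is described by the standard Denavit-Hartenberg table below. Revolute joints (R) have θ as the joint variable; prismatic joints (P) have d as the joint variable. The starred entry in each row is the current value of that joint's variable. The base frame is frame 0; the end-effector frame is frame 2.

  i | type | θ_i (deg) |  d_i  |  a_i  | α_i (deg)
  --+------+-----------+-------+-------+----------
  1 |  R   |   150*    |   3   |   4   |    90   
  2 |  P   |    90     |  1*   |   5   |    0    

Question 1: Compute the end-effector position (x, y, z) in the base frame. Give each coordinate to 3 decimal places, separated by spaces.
after link 1: o_1 = (-3.4641, 2.0000, 3.0000)
after link 2: o_2 = (-2.9641, 2.8660, 8.0000)

-2.964 2.866 8.000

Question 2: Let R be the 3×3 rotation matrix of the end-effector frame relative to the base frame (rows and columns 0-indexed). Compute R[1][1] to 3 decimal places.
-0.500

End-effector y-axis (col 1 of R) = (0.8660,-0.5000,0.0000)
R[1][1] = -0.5000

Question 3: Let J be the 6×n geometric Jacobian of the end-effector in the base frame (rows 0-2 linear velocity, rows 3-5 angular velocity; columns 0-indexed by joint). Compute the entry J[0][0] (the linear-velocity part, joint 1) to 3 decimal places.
-2.866

axis z_0 = ẑ; lever o_n−o_0 = (-2.9641,2.8660,8.0000)
cross product → J_v[:, 0] = (-2.8660,-2.9641,0.0000)
J_ω[:, 0] = z_0
entry J[0][0] = -2.8660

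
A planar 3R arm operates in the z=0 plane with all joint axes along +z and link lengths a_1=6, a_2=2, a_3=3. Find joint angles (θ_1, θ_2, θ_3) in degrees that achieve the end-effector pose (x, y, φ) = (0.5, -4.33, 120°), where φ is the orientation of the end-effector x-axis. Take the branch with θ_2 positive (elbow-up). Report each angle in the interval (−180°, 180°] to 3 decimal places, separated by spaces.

wrist centre = target − a_3·(cos φ, sin φ) = (2.0000, -6.9281)
cos θ_2 = (51.9982−6²−2²)/(2·6·2) = 0.4999; θ_2 = 60.0049° (elbow-up)
β = atan2(-6.9281,2.0000) = -73.8976°; ψ = atan2(1.7321,6.9999) = 13.8988°
θ_1 = β − ψ = -87.7964°
θ_3 = φ − θ_1 − θ_2 = 147.7916° (wrapped to (-180°,180°])

-87.796 60.005 147.792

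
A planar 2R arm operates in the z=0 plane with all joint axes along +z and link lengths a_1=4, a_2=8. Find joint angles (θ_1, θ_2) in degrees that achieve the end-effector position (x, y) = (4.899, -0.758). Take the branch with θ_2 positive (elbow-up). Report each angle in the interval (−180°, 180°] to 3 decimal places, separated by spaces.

cos θ_2 = (24.5748−4²−8²)/(2·4·8) = -0.8660; θ_2 = 149.9993° (elbow-up)
β = atan2(-0.7580,4.8990) = -8.7954°; ψ = atan2(4.0001,-2.9282) = 126.2050°
θ_1 = β − ψ = -135.0004°

-135.000 149.999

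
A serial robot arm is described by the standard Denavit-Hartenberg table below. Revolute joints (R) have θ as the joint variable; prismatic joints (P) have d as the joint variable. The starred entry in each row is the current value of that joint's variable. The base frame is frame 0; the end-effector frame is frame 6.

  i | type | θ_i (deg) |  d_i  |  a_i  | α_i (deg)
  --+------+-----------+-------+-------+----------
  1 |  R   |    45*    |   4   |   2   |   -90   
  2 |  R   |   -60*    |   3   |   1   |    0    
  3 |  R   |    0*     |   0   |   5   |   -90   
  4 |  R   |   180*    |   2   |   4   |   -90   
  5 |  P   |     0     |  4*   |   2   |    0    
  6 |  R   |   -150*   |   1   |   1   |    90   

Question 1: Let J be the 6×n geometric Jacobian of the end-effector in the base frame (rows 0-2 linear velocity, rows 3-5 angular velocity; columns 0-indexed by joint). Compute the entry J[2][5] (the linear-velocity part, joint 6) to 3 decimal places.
axis z_5 = (-0.7071,0.7071,-0.0000); lever o_n−o_5 = (-0.0947,1.3195,0.5000)
cross product → J_v[:, 5] = (0.3536,0.3536,-0.8660)
J_ω[:, 5] = z_5
entry J[2][5] = -0.8660

-0.866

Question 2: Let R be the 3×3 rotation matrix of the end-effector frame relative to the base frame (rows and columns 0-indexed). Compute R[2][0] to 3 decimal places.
0.500

End-effector x-axis (col 0 of R) = (0.6124,0.6124,0.5000)
R[2][0] = 0.5000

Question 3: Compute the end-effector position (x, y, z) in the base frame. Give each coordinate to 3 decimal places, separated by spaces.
-2.406 8.908 3.500

after link 1: o_1 = (1.4142, 1.4142, 4.0000)
after link 2: o_2 = (-0.3536, 3.8891, 4.8660)
after link 3: o_3 = (1.4142, 5.6569, 9.1962)
after link 4: o_4 = (1.2247, 5.4674, 4.7321)
after link 5: o_5 = (-2.3108, 7.5887, 3.0000)
after link 6: o_6 = (-2.4055, 8.9082, 3.5000)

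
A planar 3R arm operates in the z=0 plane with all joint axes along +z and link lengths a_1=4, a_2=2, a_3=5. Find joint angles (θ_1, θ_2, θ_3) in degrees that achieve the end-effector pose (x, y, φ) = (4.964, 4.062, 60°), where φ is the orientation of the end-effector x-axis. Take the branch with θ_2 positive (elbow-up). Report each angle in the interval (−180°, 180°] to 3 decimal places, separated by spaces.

-30.003 150.003 -60.000

wrist centre = target − a_3·(cos φ, sin φ) = (2.4640, -0.2681)
cos θ_2 = (6.1432−4²−2²)/(2·4·2) = -0.8661; θ_2 = 150.0029° (elbow-up)
β = atan2(-0.2681,2.4640) = -6.2104°; ψ = atan2(0.9999,2.2679) = 23.7926°
θ_1 = β − ψ = -30.0030°
θ_3 = φ − θ_1 − θ_2 = -59.9999° (wrapped to (-180°,180°])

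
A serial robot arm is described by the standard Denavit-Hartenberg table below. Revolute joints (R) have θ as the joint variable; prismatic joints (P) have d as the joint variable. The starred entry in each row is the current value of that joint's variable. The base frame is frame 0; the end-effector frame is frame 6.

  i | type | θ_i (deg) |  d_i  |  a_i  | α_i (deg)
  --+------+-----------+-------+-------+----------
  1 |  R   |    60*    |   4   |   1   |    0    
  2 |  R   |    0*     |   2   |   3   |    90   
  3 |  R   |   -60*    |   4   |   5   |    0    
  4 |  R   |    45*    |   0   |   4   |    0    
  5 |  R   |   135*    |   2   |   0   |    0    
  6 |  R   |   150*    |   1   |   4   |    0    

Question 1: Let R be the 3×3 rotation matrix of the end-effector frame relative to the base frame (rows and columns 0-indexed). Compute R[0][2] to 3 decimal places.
End-effector z-axis (col 2 of R) = (0.8660,-0.5000,0.0000)
R[0][2] = 0.8660

0.866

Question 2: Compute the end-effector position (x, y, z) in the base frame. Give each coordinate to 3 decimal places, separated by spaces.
after link 1: o_1 = (0.5000, 0.8660, 4.0000)
after link 2: o_2 = (2.0000, 3.4641, 6.0000)
after link 3: o_3 = (6.7141, 3.6292, 1.6699)
after link 4: o_4 = (8.6460, 6.9752, 0.6346)
after link 5: o_5 = (10.3780, 5.9752, 0.6346)
after link 6: o_6 = (11.2440, 5.4752, -3.3654)

11.244 5.475 -3.365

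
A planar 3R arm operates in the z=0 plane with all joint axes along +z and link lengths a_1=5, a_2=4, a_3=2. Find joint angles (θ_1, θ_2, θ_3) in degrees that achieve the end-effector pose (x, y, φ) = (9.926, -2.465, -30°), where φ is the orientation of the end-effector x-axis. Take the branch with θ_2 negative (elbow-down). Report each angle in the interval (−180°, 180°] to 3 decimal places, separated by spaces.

wrist centre = target − a_3·(cos φ, sin φ) = (8.1939, -1.4650)
cos θ_2 = (69.2870−5²−4²)/(2·5·4) = 0.7072; θ_2 = -44.9944° (elbow-down)
β = atan2(-1.4650,8.1939) = -10.1368°; ψ = atan2(-2.8282,7.8287) = -19.8625°
θ_1 = β − ψ = 9.7256°
θ_3 = φ − θ_1 − θ_2 = 5.2688° (wrapped to (-180°,180°])

9.726 -44.994 5.269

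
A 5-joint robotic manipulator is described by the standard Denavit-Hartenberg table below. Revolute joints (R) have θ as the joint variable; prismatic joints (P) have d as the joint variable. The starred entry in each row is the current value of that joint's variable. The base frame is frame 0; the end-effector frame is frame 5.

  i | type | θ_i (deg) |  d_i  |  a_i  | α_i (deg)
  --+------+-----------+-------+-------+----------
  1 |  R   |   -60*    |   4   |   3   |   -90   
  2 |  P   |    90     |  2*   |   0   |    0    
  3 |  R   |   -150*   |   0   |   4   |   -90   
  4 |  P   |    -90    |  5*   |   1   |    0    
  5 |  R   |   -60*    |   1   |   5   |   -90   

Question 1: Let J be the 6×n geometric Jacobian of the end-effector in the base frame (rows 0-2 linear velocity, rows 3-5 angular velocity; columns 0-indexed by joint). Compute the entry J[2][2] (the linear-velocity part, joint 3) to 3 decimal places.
-5.031

axis z_2 = (0.8660,0.5000,0.0000); lever o_n−o_2 = (5.5466,-2.6071,-3.2859)
cross product → J_v[:, 2] = (-1.6429,2.8457,-5.0311)
J_ω[:, 2] = z_2
entry J[2][2] = -5.0311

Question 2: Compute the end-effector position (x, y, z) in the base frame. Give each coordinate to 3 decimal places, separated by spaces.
after link 1: o_1 = (1.5000, -2.5981, 4.0000)
after link 2: o_2 = (3.2321, -1.5981, 4.0000)
after link 3: o_3 = (4.2321, -3.3301, 7.4641)
after link 4: o_4 = (7.2631, -6.5801, 4.9641)
after link 5: o_5 = (8.7787, -4.2051, 0.7141)

8.779 -4.205 0.714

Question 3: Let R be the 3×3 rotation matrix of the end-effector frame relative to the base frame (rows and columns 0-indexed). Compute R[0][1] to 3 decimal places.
-0.433

End-effector y-axis (col 1 of R) = (-0.4330,0.7500,0.5000)
R[0][1] = -0.4330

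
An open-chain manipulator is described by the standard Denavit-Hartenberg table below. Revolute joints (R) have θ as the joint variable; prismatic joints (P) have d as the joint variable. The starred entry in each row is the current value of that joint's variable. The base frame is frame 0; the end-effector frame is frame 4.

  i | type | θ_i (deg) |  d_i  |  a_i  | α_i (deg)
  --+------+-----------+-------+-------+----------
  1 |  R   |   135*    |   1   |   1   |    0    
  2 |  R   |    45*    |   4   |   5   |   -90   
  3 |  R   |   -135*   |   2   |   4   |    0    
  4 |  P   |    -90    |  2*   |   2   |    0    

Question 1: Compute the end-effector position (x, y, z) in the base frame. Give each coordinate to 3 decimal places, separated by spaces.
after link 1: o_1 = (-0.7071, 0.7071, 1.0000)
after link 2: o_2 = (-5.7071, 0.7071, 5.0000)
after link 3: o_3 = (-2.8787, -1.2929, 7.8284)
after link 4: o_4 = (-1.4645, -3.2929, 6.4142)

-1.464 -3.293 6.414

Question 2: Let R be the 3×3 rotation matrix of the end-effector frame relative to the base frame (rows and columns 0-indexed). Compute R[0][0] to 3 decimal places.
End-effector x-axis (col 0 of R) = (0.7071,-0.0000,-0.7071)
R[0][0] = 0.7071

0.707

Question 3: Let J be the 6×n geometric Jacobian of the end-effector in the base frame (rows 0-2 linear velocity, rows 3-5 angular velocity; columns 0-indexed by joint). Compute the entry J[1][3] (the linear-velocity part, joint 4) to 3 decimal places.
-1.000

prismatic axis z_3 = (-0.0000,-1.0000,0.0000)
J_v[:, 3] = z_3; J_ω[:, 3] = (0,0,0)
entry J[1][3] = -1.0000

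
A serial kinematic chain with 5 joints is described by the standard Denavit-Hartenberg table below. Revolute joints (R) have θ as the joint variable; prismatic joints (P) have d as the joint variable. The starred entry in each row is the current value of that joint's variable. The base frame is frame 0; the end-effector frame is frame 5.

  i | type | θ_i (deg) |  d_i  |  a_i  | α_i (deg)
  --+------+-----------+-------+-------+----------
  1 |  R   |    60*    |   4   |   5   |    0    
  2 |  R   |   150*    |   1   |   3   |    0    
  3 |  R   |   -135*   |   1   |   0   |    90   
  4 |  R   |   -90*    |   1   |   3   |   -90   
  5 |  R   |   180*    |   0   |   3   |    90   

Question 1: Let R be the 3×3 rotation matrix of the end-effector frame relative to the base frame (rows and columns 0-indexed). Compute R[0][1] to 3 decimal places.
End-effector y-axis (col 1 of R) = (0.2588,0.9659,0.0000)
R[0][1] = 0.2588

0.259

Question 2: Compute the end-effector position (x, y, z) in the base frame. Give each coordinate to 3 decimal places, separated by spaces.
after link 1: o_1 = (2.5000, 4.3301, 4.0000)
after link 2: o_2 = (-0.0981, 2.8301, 5.0000)
after link 3: o_3 = (-0.0981, 2.8301, 6.0000)
after link 4: o_4 = (0.8678, 2.5713, 3.0000)
after link 5: o_5 = (0.8678, 2.5713, 6.0000)

0.868 2.571 6.000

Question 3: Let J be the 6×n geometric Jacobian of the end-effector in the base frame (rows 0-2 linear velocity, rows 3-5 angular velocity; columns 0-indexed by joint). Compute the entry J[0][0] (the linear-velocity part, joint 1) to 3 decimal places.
axis z_0 = ẑ; lever o_n−o_0 = (0.8678,2.5713,6.0000)
cross product → J_v[:, 0] = (-2.5713,0.8678,0.0000)
J_ω[:, 0] = z_0
entry J[0][0] = -2.5713

-2.571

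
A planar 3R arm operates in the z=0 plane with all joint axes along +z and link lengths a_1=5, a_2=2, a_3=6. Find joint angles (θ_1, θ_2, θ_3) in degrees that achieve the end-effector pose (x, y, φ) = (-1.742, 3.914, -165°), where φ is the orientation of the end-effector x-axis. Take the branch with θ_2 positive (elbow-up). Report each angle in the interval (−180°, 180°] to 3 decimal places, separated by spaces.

wrist centre = target − a_3·(cos φ, sin φ) = (4.0536, 5.4669)
cos θ_2 = (46.3185−5²−2²)/(2·5·2) = 0.8659; θ_2 = 30.0117° (elbow-up)
β = atan2(5.4669,4.0536) = 53.4442°; ψ = atan2(1.0004,6.7318) = 8.4523°
θ_1 = β − ψ = 44.9918°
θ_3 = φ − θ_1 − θ_2 = 119.9964° (wrapped to (-180°,180°])

44.992 30.012 119.996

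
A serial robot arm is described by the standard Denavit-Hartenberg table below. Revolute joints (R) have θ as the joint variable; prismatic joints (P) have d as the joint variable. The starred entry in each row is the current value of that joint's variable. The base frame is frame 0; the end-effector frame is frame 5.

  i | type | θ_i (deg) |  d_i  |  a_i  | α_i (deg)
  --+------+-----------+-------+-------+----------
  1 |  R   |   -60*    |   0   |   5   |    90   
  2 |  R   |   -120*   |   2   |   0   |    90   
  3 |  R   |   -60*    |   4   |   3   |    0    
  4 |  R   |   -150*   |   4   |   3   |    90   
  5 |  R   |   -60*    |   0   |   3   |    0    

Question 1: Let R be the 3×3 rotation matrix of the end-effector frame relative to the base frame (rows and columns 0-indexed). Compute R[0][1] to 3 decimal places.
End-effector y-axis (col 1 of R) = (-0.4040,-0.1663,0.8995)
R[0][1] = -0.4040

-0.404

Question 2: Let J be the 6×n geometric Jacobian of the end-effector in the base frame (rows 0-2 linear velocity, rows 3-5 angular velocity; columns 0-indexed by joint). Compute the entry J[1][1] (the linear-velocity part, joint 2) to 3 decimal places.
4.137

axis z_1 = (-0.8660,-0.5000,0.0000); lever o_n−o_1 = (-3.1704,2.1875,4.7769)
cross product → J_v[:, 1] = (-2.3885,4.1369,-3.4796)
J_ω[:, 1] = z_1
entry J[1][1] = 4.1369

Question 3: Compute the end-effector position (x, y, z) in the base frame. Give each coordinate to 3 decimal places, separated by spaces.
-0.670 -2.143 4.777

after link 1: o_1 = (2.5000, -4.3301, 0.0000)
after link 2: o_2 = (0.7679, -5.3301, 0.0000)
after link 3: o_3 = (0.9109, -0.3816, 0.7010)
after link 4: o_4 = (-1.4707, 0.7434, 4.9510)
after link 5: o_5 = (-0.6704, -2.1426, 4.7769)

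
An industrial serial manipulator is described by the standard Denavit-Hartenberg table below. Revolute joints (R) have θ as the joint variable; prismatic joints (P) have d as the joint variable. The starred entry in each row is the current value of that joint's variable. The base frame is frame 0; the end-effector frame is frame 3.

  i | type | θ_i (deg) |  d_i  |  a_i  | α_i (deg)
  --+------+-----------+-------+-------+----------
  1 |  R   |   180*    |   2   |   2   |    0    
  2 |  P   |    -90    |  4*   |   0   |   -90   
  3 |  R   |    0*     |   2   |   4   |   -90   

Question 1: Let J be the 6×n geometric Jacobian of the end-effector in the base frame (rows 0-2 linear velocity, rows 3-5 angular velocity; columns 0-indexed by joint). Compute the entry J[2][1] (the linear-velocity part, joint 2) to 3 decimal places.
1.000

prismatic axis z_1 = (0.0000,0.0000,1.0000)
J_v[:, 1] = z_1; J_ω[:, 1] = (0,0,0)
entry J[2][1] = 1.0000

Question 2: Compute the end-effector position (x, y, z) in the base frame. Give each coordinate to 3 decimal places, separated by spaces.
after link 1: o_1 = (-2.0000, 0.0000, 2.0000)
after link 2: o_2 = (-2.0000, 0.0000, 6.0000)
after link 3: o_3 = (-4.0000, 4.0000, 6.0000)

-4.000 4.000 6.000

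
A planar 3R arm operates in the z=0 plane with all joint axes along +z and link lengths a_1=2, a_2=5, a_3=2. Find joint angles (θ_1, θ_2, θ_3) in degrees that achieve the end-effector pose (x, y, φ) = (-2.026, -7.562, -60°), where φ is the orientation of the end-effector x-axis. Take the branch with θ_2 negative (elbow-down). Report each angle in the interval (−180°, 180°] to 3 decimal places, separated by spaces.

wrist centre = target − a_3·(cos φ, sin φ) = (-3.0260, -5.8299)
cos θ_2 = (43.1450−2²−5²)/(2·2·5) = 0.7072; θ_2 = -44.9885° (elbow-down)
β = atan2(-5.8299,-3.0260) = -117.4313°; ψ = atan2(-3.5348,5.5362) = -32.5577°
θ_1 = β − ψ = -84.8736°
θ_3 = φ − θ_1 − θ_2 = 69.8621° (wrapped to (-180°,180°])

-84.874 -44.988 69.862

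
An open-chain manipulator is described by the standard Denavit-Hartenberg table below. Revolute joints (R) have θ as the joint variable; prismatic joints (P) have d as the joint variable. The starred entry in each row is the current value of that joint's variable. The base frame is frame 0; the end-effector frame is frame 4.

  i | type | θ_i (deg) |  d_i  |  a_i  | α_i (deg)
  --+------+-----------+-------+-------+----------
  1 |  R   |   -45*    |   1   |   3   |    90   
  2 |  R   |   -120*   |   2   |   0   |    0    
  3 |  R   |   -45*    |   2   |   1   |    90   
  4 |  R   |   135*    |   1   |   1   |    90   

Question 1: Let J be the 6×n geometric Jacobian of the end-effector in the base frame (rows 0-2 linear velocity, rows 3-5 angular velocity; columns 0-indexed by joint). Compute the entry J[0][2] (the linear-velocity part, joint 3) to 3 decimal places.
-0.629

axis z_2 = (-0.7071,-0.7071,0.0000); lever o_n−o_2 = (-2.2973,-1.5312,0.8901)
cross product → J_v[:, 2] = (-0.6294,0.6294,-0.5417)
J_ω[:, 2] = z_2
entry J[0][2] = -0.6294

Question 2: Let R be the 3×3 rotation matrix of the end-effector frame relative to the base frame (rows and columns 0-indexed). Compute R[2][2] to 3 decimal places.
End-effector z-axis (col 2 of R) = (-0.9830,-0.0170,-0.1830)
R[2][2] = -0.1830

-0.183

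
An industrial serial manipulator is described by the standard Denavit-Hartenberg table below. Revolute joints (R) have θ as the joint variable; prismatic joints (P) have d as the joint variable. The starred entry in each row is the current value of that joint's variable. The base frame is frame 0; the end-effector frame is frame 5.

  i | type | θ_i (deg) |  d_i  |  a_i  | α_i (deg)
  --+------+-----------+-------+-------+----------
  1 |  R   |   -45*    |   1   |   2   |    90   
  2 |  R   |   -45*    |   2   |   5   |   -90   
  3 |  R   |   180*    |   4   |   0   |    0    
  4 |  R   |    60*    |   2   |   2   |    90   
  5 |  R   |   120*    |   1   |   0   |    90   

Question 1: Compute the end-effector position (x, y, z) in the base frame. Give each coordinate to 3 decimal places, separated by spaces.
3.696 -8.267 3.027

after link 1: o_1 = (1.4142, -1.4142, 1.0000)
after link 2: o_2 = (2.5000, -5.3284, -2.5355)
after link 3: o_3 = (4.5000, -7.3284, 0.2929)
after link 4: o_4 = (3.7753, -9.0532, 2.4142)
after link 5: o_5 = (3.6958, -8.2666, 3.0266)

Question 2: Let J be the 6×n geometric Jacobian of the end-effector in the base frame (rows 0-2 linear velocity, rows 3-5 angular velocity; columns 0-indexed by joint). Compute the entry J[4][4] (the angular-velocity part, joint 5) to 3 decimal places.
axis z_4 = (-0.0795,0.7866,0.6124); lever o_n−o_4 = (-0.0795,0.7866,0.6124)
cross product → J_v[:, 4] = (-0.0000,0.0000,-0.0000)
J_ω[:, 4] = z_4
entry J[4][4] = 0.7866

0.787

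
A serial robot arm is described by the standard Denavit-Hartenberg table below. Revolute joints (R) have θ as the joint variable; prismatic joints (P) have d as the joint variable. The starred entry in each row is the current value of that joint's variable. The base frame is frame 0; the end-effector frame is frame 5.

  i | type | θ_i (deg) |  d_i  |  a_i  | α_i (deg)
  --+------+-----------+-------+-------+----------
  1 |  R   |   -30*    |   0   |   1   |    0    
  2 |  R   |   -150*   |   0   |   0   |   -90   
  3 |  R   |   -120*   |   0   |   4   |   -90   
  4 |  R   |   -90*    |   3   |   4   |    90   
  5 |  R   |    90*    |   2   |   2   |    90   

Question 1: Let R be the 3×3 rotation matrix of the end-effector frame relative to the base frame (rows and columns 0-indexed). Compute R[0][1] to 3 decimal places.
End-effector y-axis (col 1 of R) = (-0.5000,-0.0000,-0.8660)
R[0][1] = -0.5000

-0.500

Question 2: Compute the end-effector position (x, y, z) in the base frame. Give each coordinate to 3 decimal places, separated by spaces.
-2.464 -4.500 4.232

after link 1: o_1 = (0.8660, -0.5000, 0.0000)
after link 2: o_2 = (0.8660, -0.5000, 0.0000)
after link 3: o_3 = (2.8660, -0.5000, 3.4641)
after link 4: o_4 = (0.2679, -4.5000, 4.9641)
after link 5: o_5 = (-2.4641, -4.5000, 4.2321)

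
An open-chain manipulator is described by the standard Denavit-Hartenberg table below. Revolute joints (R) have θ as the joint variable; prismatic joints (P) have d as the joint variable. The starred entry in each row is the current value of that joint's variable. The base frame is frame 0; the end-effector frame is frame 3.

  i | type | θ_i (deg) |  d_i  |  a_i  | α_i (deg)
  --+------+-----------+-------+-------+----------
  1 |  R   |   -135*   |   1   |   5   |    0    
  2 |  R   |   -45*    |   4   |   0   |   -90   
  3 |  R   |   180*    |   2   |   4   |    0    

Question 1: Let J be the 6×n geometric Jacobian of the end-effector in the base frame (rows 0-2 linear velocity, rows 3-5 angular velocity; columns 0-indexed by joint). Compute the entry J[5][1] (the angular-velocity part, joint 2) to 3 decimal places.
axis z_1 = (0.0000,0.0000,1.0000); lever o_n−o_1 = (4.0000,-2.0000,4.0000)
cross product → J_v[:, 1] = (2.0000,4.0000,-0.0000)
J_ω[:, 1] = z_1
entry J[5][1] = 1.0000

1.000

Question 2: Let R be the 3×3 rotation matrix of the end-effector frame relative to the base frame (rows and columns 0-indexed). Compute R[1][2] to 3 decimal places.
-1.000

End-effector z-axis (col 2 of R) = (0.0000,-1.0000,0.0000)
R[1][2] = -1.0000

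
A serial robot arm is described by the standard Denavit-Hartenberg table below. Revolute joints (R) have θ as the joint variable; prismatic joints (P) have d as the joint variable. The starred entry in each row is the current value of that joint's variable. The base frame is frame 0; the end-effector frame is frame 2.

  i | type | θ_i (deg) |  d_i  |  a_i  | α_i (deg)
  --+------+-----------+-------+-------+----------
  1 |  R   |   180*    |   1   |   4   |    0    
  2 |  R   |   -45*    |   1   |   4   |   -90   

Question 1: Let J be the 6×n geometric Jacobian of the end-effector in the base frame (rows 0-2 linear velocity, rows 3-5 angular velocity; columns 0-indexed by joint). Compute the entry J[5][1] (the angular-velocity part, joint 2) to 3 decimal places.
axis z_1 = (0.0000,0.0000,1.0000); lever o_n−o_1 = (-2.8284,2.8284,1.0000)
cross product → J_v[:, 1] = (-2.8284,-2.8284,0.0000)
J_ω[:, 1] = z_1
entry J[5][1] = 1.0000

1.000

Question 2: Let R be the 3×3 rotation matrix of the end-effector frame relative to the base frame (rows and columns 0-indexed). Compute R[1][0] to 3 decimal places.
End-effector x-axis (col 0 of R) = (-0.7071,0.7071,0.0000)
R[1][0] = 0.7071

0.707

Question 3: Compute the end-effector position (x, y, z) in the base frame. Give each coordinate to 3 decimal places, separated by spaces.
after link 1: o_1 = (-4.0000, 0.0000, 1.0000)
after link 2: o_2 = (-6.8284, 2.8284, 2.0000)

-6.828 2.828 2.000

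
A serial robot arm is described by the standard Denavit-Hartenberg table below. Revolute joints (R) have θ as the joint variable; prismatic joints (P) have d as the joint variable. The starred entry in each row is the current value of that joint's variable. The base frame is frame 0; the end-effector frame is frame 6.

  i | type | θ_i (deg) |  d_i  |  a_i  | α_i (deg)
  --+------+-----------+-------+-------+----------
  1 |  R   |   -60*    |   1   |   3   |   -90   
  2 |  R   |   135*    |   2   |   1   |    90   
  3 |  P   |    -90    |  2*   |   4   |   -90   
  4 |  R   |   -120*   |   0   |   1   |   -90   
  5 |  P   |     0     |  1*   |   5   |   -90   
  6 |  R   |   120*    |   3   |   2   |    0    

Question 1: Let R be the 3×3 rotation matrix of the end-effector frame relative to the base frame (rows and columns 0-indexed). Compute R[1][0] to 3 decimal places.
End-effector x-axis (col 0 of R) = (0.1268,0.7803,0.6124)
R[1][0] = 0.7803

0.780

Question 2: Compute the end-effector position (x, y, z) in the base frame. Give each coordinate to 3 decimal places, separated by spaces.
after link 1: o_1 = (1.5000, -2.5981, 1.0000)
after link 2: o_2 = (2.8785, -0.9857, 0.2929)
after link 3: o_3 = (0.1215, -4.2104, -1.1213)
after link 4: o_4 = (0.8607, -4.4908, -1.7337)
after link 5: o_5 = (3.9835, -6.6316, -5.1491)
after link 6: o_6 = (5.2978, -6.9081, -1.8030)

5.298 -6.908 -1.803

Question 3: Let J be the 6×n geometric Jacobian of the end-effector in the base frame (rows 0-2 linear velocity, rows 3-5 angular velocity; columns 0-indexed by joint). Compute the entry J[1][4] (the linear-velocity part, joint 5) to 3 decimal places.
prismatic axis z_4 = (-0.5732,-0.7392,-0.3536)
J_v[:, 4] = z_4; J_ω[:, 4] = (0,0,0)
entry J[1][4] = -0.7392

-0.739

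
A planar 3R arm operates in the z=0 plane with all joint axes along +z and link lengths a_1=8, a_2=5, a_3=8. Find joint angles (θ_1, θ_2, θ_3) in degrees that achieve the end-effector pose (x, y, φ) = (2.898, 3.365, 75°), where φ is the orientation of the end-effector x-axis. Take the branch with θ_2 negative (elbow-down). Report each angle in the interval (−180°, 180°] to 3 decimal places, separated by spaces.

-44.998 -150.004 -89.998

wrist centre = target − a_3·(cos φ, sin φ) = (0.8274, -4.3624)
cos θ_2 = (19.7153−8²−5²)/(2·8·5) = -0.8661; θ_2 = -150.0039° (elbow-down)
β = atan2(-4.3624,0.8274) = -79.2599°; ψ = atan2(-2.4997,3.6697) = -34.2617°
θ_1 = β − ψ = -44.9982°
θ_3 = φ − θ_1 − θ_2 = -89.9979° (wrapped to (-180°,180°])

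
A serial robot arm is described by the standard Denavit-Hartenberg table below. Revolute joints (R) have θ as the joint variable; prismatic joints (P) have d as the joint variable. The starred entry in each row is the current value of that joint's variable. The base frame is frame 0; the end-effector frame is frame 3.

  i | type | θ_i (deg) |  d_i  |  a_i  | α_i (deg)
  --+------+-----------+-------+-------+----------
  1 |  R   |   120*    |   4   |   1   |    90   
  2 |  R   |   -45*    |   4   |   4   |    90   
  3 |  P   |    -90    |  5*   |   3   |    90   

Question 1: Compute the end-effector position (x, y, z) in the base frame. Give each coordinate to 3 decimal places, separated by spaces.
after link 1: o_1 = (-0.5000, 0.8660, 4.0000)
after link 2: o_2 = (1.5499, 5.3155, 1.1716)
after link 3: o_3 = (0.7196, 0.7537, -2.3640)

0.720 0.754 -2.364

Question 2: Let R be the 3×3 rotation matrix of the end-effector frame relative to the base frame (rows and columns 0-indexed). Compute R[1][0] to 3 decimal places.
End-effector x-axis (col 0 of R) = (-0.8660,-0.5000,-0.0000)
R[1][0] = -0.5000

-0.500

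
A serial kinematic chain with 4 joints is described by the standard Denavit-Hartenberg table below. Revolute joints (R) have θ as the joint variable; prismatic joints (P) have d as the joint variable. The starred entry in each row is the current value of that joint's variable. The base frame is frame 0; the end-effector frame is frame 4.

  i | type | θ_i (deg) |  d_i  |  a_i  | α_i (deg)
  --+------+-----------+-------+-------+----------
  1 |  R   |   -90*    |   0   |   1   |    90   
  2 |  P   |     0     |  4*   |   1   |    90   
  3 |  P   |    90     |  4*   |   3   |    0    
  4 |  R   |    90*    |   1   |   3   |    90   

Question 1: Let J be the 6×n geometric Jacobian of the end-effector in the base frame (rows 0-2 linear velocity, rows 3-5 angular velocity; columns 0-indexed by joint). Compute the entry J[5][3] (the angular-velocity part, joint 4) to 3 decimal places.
-1.000

axis z_3 = (-0.0000,-0.0000,-1.0000); lever o_n−o_3 = (-0.0000,3.0000,-1.0000)
cross product → J_v[:, 3] = (3.0000,0.0000,-0.0000)
J_ω[:, 3] = z_3
entry J[5][3] = -1.0000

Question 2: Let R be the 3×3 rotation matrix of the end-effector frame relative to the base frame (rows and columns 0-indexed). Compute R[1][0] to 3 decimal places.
End-effector x-axis (col 0 of R) = (-0.0000,1.0000,0.0000)
R[1][0] = 1.0000

1.000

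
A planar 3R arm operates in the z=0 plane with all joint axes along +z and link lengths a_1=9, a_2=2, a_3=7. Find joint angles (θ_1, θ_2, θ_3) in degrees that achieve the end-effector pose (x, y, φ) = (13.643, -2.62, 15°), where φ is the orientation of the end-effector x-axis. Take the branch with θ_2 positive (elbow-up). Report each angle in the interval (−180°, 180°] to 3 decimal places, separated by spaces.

wrist centre = target − a_3·(cos φ, sin φ) = (6.8815, -4.4317)
cos θ_2 = (66.9956−9²−2²)/(2·9·2) = -0.5001; θ_2 = 120.0081° (elbow-up)
β = atan2(-4.4317,6.8815) = -32.7817°; ψ = atan2(1.7319,7.9998) = 12.2157°
θ_1 = β − ψ = -44.9975°
θ_3 = φ − θ_1 − θ_2 = -60.0107° (wrapped to (-180°,180°])

-44.997 120.008 -60.011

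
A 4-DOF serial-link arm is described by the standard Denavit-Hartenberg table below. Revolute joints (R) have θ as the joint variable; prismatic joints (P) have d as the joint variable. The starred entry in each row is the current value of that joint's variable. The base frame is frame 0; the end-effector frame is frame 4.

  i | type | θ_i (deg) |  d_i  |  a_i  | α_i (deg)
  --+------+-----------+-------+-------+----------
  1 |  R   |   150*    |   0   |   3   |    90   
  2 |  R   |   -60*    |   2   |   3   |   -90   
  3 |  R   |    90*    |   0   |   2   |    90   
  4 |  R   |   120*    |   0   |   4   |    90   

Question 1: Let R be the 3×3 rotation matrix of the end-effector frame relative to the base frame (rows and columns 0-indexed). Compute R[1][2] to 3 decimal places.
End-effector z-axis (col 2 of R) = (-0.8080,-0.5335,0.2500)
R[1][2] = -0.5335

-0.533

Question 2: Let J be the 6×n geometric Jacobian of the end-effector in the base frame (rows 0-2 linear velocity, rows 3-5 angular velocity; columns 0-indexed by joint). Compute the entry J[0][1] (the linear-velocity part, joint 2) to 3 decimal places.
axis z_1 = (0.5000,0.8660,0.0000); lever o_n−o_1 = (-2.8971,3.9821,-0.8660)
cross product → J_v[:, 1] = (-0.7500,0.4330,4.5000)
J_ω[:, 1] = z_1
entry J[0][1] = -0.7500

-0.750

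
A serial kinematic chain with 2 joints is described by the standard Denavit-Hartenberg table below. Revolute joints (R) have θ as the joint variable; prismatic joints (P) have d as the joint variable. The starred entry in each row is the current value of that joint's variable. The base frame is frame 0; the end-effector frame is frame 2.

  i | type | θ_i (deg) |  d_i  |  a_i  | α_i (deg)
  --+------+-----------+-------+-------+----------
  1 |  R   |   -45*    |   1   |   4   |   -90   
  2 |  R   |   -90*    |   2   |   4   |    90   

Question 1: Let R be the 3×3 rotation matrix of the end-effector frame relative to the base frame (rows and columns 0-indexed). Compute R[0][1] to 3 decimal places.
0.707

End-effector y-axis (col 1 of R) = (0.7071,0.7071,0.0000)
R[0][1] = 0.7071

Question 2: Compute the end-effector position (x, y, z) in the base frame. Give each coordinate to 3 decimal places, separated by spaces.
4.243 -1.414 5.000

after link 1: o_1 = (2.8284, -2.8284, 1.0000)
after link 2: o_2 = (4.2426, -1.4142, 5.0000)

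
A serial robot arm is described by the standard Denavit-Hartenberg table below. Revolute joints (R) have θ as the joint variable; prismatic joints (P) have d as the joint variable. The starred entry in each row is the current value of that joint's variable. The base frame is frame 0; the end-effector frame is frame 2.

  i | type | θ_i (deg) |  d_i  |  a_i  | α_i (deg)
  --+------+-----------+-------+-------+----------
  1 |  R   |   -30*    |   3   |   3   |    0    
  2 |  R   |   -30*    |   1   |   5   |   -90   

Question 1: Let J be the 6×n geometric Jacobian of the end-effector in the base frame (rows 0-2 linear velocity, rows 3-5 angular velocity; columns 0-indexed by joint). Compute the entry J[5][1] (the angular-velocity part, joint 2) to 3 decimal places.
1.000

axis z_1 = (0.0000,0.0000,1.0000); lever o_n−o_1 = (2.5000,-4.3301,1.0000)
cross product → J_v[:, 1] = (4.3301,2.5000,-0.0000)
J_ω[:, 1] = z_1
entry J[5][1] = 1.0000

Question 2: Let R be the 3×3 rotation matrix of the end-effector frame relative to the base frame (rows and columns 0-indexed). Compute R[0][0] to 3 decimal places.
0.500

End-effector x-axis (col 0 of R) = (0.5000,-0.8660,0.0000)
R[0][0] = 0.5000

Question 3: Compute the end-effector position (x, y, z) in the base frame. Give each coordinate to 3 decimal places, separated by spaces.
after link 1: o_1 = (2.5981, -1.5000, 3.0000)
after link 2: o_2 = (5.0981, -5.8301, 4.0000)

5.098 -5.830 4.000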